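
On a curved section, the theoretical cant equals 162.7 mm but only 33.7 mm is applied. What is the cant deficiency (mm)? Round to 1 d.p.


Cant deficiency = equilibrium cant - actual cant
CD = 162.7 - 33.7
CD = 129.0 mm

129.0


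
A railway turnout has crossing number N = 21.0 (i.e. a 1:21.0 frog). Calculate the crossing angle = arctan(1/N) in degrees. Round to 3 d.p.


1/N = 1/21.0 = 0.047619
angle = arctan(0.047619) = 0.047583 rad
angle = 0.047583 * 180/pi = 2.726 degrees

2.726


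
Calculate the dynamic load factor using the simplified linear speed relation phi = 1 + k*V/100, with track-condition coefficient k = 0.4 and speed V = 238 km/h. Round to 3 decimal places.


phi = 1 + k * V / 100
phi = 1 + 0.4 * 238 / 100
phi = 1 + 0.952
phi = 1.952

1.952


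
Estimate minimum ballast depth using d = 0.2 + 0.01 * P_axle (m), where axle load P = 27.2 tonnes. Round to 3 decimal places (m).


d = 0.2 + 0.01 * 27.2
d = 0.2 + 0.272
d = 0.472 m

0.472


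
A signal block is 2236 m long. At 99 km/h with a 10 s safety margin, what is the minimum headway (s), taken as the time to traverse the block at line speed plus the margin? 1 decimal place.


V = 99 / 3.6 = 27.5 m/s
Block traversal time = 2236 / 27.5 = 81.3091 s
Headway = 81.3091 + 10
Headway = 91.3 s

91.3


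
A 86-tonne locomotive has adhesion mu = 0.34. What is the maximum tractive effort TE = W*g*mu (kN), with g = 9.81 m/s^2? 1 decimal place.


TE_max = W * g * mu
TE_max = 86 * 9.81 * 0.34
TE_max = 843.66 * 0.34
TE_max = 286.8 kN

286.8


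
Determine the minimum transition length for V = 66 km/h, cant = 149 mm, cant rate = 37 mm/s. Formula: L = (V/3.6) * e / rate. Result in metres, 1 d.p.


Convert speed: V = 66 / 3.6 = 18.3333 m/s
L = 18.3333 * 149 / 37
L = 2731.6667 / 37
L = 73.8 m

73.8


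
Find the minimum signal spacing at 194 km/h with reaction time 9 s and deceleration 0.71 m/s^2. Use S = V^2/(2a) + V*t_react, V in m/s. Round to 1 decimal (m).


V = 194 / 3.6 = 53.8889 m/s
Braking distance = 53.8889^2 / (2*0.71) = 2045.0791 m
Sighting distance = 53.8889 * 9 = 485.0 m
S = 2045.0791 + 485.0 = 2530.1 m

2530.1


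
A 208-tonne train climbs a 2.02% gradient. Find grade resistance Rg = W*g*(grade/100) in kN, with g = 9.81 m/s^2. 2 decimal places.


Rg = W * 9.81 * grade / 100
Rg = 208 * 9.81 * 2.02 / 100
Rg = 2040.48 * 0.0202
Rg = 41.22 kN

41.22


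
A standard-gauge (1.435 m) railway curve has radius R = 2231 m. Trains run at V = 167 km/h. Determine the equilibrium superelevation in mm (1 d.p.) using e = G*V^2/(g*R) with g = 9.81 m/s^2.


Convert speed: V = 167 / 3.6 = 46.3889 m/s
Apply formula: e = 1.435 * 46.3889^2 / (9.81 * 2231)
e = 1.435 * 2151.929 / 21886.11
e = 0.141095 m = 141.1 mm

141.1


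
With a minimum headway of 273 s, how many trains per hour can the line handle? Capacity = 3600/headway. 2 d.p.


Capacity = 3600 / headway
Capacity = 3600 / 273
Capacity = 13.19 trains/hour

13.19


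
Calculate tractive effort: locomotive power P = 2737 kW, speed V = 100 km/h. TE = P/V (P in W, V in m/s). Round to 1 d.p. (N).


Convert: P = 2737 kW = 2737000 W
V = 100 / 3.6 = 27.7778 m/s
TE = 2737000 / 27.7778
TE = 98532.0 N

98532.0


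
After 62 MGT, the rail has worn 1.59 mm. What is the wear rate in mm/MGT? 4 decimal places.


Wear rate = total wear / cumulative tonnage
Rate = 1.59 / 62
Rate = 0.0256 mm/MGT

0.0256


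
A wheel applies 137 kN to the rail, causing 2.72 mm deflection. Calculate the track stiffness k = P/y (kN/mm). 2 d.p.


Track stiffness k = P / y
k = 137 / 2.72
k = 50.37 kN/mm

50.37


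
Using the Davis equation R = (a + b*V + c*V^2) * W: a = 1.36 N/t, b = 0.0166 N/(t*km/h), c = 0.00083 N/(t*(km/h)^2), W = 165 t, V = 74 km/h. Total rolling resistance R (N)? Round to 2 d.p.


b*V = 0.0166 * 74 = 1.2284
c*V^2 = 0.00083 * 5476 = 4.54508
R_per_t = 1.36 + 1.2284 + 4.54508 = 7.13348 N/t
R_total = 7.13348 * 165 = 1177.02 N

1177.02


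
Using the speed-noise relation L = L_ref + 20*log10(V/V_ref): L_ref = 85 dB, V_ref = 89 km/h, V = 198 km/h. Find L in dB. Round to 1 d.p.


V/V_ref = 198 / 89 = 2.224719
log10(2.224719) = 0.347275
20 * 0.347275 = 6.9455
L = 85 + 6.9455 = 91.9 dB

91.9


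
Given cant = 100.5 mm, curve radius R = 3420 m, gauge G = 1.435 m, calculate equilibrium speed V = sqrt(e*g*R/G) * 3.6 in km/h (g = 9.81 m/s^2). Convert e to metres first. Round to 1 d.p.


Convert cant: e = 100.5 mm = 0.1005 m
V_ms = sqrt(0.1005 * 9.81 * 3420 / 1.435)
V_ms = sqrt(2349.682997) = 48.4735 m/s
V = 48.4735 * 3.6 = 174.5 km/h

174.5


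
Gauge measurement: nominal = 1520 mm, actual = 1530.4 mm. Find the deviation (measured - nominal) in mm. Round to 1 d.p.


Deviation = measured - nominal
Deviation = 1530.4 - 1520
Deviation = 10.4 mm

10.4


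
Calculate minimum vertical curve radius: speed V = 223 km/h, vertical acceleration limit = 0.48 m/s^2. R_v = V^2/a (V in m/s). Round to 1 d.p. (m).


Convert speed: V = 223 / 3.6 = 61.9444 m/s
V^2 = 3837.1142 m^2/s^2
R_v = 3837.1142 / 0.48
R_v = 7994.0 m

7994.0


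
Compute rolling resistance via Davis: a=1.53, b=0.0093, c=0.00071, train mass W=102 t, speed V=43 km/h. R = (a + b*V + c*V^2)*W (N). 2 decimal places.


b*V = 0.0093 * 43 = 0.3999
c*V^2 = 0.00071 * 1849 = 1.31279
R_per_t = 1.53 + 0.3999 + 1.31279 = 3.24269 N/t
R_total = 3.24269 * 102 = 330.75 N

330.75


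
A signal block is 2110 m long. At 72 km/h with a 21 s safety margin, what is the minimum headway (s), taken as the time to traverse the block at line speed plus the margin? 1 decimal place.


V = 72 / 3.6 = 20.0 m/s
Block traversal time = 2110 / 20.0 = 105.5 s
Headway = 105.5 + 21
Headway = 126.5 s

126.5


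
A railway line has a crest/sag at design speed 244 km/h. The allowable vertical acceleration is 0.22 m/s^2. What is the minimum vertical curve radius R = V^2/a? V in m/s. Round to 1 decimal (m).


Convert speed: V = 244 / 3.6 = 67.7778 m/s
V^2 = 4593.8272 m^2/s^2
R_v = 4593.8272 / 0.22
R_v = 20881.0 m

20881.0


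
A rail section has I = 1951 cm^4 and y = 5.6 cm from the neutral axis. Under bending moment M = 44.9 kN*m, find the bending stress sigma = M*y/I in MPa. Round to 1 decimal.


Convert units:
M = 44.9 kN*m = 44900000 N*mm
y = 5.6 cm = 56 mm
I = 1951 cm^4 = 19510000 mm^4
sigma = 44900000 * 56 / 19510000
sigma = 128.9 MPa

128.9


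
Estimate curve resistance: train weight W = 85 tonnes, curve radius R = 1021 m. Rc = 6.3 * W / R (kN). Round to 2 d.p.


Rc = 6.3 * W / R
Rc = 6.3 * 85 / 1021
Rc = 535.5 / 1021
Rc = 0.52 kN

0.52


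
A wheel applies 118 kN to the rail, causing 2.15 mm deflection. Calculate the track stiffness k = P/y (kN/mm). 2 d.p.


Track stiffness k = P / y
k = 118 / 2.15
k = 54.88 kN/mm

54.88


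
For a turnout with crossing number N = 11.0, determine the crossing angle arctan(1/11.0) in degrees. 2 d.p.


1/N = 1/11.0 = 0.090909
angle = arctan(0.090909) = 0.09066 rad
angle = 0.09066 * 180/pi = 5.19 degrees

5.19


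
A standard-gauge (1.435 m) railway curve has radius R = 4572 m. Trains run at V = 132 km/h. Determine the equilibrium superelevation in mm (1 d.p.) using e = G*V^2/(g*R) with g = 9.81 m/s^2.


Convert speed: V = 132 / 3.6 = 36.6667 m/s
Apply formula: e = 1.435 * 36.6667^2 / (9.81 * 4572)
e = 1.435 * 1344.4444 / 44851.32
e = 0.043015 m = 43.0 mm

43.0


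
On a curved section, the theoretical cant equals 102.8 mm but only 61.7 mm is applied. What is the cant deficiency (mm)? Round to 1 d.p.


Cant deficiency = equilibrium cant - actual cant
CD = 102.8 - 61.7
CD = 41.1 mm

41.1


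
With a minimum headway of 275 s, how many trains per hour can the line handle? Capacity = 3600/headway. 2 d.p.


Capacity = 3600 / headway
Capacity = 3600 / 275
Capacity = 13.09 trains/hour

13.09


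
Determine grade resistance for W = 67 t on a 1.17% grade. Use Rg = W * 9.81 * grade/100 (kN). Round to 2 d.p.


Rg = W * 9.81 * grade / 100
Rg = 67 * 9.81 * 1.17 / 100
Rg = 657.27 * 0.0117
Rg = 7.69 kN

7.69


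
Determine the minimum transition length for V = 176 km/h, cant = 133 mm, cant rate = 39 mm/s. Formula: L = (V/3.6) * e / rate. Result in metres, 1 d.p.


Convert speed: V = 176 / 3.6 = 48.8889 m/s
L = 48.8889 * 133 / 39
L = 6502.2222 / 39
L = 166.7 m

166.7


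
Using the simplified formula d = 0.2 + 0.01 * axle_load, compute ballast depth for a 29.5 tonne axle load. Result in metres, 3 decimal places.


d = 0.2 + 0.01 * 29.5
d = 0.2 + 0.295
d = 0.495 m

0.495


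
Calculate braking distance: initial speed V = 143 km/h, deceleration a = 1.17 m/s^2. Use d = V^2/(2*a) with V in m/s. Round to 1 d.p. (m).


Convert speed: V = 143 / 3.6 = 39.7222 m/s
V^2 = 1577.8549
d = 1577.8549 / (2 * 1.17)
d = 1577.8549 / 2.34
d = 674.3 m

674.3


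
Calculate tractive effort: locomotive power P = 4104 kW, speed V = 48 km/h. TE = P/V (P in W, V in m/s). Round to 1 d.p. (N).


Convert: P = 4104 kW = 4104000 W
V = 48 / 3.6 = 13.3333 m/s
TE = 4104000 / 13.3333
TE = 307800.0 N

307800.0


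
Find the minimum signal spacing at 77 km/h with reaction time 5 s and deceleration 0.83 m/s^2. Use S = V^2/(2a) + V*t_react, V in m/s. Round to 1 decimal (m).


V = 77 / 3.6 = 21.3889 m/s
Braking distance = 21.3889^2 / (2*0.83) = 275.5931 m
Sighting distance = 21.3889 * 5 = 106.9444 m
S = 275.5931 + 106.9444 = 382.5 m

382.5


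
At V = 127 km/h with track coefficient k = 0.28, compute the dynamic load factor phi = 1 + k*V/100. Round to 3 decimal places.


phi = 1 + k * V / 100
phi = 1 + 0.28 * 127 / 100
phi = 1 + 0.3556
phi = 1.356

1.356


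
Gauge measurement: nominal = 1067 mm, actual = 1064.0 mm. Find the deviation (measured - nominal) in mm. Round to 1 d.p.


Deviation = measured - nominal
Deviation = 1064.0 - 1067
Deviation = -3.0 mm

-3.0


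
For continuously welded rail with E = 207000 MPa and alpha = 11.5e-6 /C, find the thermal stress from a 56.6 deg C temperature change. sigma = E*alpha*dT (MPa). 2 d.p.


sigma = E * alpha * dT
sigma = 207000 * 11.5e-6 * 56.6
sigma = 2.3805 * 56.6
sigma = 134.74 MPa

134.74


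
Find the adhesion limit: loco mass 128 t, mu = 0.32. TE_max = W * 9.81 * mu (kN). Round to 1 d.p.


TE_max = W * g * mu
TE_max = 128 * 9.81 * 0.32
TE_max = 1255.68 * 0.32
TE_max = 401.8 kN

401.8


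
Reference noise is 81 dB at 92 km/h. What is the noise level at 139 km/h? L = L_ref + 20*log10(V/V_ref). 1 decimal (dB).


V/V_ref = 139 / 92 = 1.51087
log10(1.51087) = 0.179227
20 * 0.179227 = 3.5845
L = 81 + 3.5845 = 84.6 dB

84.6


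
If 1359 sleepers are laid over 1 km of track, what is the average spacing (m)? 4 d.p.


Spacing = 1000 m / number of sleepers
Spacing = 1000 / 1359
Spacing = 0.7358 m

0.7358


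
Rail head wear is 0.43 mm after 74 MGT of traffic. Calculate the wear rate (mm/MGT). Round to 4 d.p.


Wear rate = total wear / cumulative tonnage
Rate = 0.43 / 74
Rate = 0.0058 mm/MGT

0.0058


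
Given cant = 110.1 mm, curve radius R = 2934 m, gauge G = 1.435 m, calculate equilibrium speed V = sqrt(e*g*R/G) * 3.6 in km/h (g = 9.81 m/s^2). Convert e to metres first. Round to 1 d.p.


Convert cant: e = 110.1 mm = 0.1101 m
V_ms = sqrt(0.1101 * 9.81 * 2934 / 1.435)
V_ms = sqrt(2208.33286) = 46.9929 m/s
V = 46.9929 * 3.6 = 169.2 km/h

169.2


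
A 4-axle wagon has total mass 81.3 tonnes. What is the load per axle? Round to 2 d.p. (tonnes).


Load per axle = total weight / number of axles
Load = 81.3 / 4
Load = 20.33 tonnes

20.33


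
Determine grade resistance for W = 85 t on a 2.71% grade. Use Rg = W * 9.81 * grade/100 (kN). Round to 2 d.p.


Rg = W * 9.81 * grade / 100
Rg = 85 * 9.81 * 2.71 / 100
Rg = 833.85 * 0.0271
Rg = 22.60 kN

22.60


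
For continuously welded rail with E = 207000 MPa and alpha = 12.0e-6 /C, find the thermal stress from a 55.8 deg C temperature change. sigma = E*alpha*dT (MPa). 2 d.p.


sigma = E * alpha * dT
sigma = 207000 * 12.0e-6 * 55.8
sigma = 2.484 * 55.8
sigma = 138.61 MPa

138.61


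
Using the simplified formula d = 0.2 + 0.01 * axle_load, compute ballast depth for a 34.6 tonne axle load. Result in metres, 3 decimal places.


d = 0.2 + 0.01 * 34.6
d = 0.2 + 0.346
d = 0.546 m

0.546


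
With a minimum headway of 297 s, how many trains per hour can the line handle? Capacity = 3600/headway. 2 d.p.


Capacity = 3600 / headway
Capacity = 3600 / 297
Capacity = 12.12 trains/hour

12.12


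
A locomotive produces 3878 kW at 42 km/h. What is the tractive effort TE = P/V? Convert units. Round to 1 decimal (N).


Convert: P = 3878 kW = 3878000 W
V = 42 / 3.6 = 11.6667 m/s
TE = 3878000 / 11.6667
TE = 332400.0 N

332400.0


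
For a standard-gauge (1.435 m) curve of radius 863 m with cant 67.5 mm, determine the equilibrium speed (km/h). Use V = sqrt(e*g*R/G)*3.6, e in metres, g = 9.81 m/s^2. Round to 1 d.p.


Convert cant: e = 67.5 mm = 0.0675 m
V_ms = sqrt(0.0675 * 9.81 * 863 / 1.435)
V_ms = sqrt(398.227892) = 19.9556 m/s
V = 19.9556 * 3.6 = 71.8 km/h

71.8


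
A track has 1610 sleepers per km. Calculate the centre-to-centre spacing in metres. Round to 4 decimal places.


Spacing = 1000 m / number of sleepers
Spacing = 1000 / 1610
Spacing = 0.6211 m

0.6211


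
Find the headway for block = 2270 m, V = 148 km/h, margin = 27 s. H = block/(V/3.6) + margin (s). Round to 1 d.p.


V = 148 / 3.6 = 41.1111 m/s
Block traversal time = 2270 / 41.1111 = 55.2162 s
Headway = 55.2162 + 27
Headway = 82.2 s

82.2


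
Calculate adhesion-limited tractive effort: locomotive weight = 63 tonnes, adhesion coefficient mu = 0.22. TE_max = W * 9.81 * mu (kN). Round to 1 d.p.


TE_max = W * g * mu
TE_max = 63 * 9.81 * 0.22
TE_max = 618.03 * 0.22
TE_max = 136.0 kN

136.0


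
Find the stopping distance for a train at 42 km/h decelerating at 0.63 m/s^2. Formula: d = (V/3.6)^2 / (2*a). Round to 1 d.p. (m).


Convert speed: V = 42 / 3.6 = 11.6667 m/s
V^2 = 136.1111
d = 136.1111 / (2 * 0.63)
d = 136.1111 / 1.26
d = 108.0 m

108.0


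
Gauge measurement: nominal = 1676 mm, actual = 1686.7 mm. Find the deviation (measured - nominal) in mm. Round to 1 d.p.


Deviation = measured - nominal
Deviation = 1686.7 - 1676
Deviation = 10.7 mm

10.7


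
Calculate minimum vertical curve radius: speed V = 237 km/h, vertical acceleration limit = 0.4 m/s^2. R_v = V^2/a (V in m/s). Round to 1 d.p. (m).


Convert speed: V = 237 / 3.6 = 65.8333 m/s
V^2 = 4334.0278 m^2/s^2
R_v = 4334.0278 / 0.4
R_v = 10835.1 m

10835.1


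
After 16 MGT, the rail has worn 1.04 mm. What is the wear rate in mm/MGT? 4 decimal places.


Wear rate = total wear / cumulative tonnage
Rate = 1.04 / 16
Rate = 0.0650 mm/MGT

0.0650


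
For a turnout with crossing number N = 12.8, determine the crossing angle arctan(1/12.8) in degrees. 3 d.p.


1/N = 1/12.8 = 0.078125
angle = arctan(0.078125) = 0.077967 rad
angle = 0.077967 * 180/pi = 4.467 degrees

4.467


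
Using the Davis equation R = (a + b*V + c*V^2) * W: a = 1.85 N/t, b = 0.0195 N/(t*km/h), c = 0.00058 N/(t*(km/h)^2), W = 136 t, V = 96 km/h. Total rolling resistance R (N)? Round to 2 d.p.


b*V = 0.0195 * 96 = 1.872
c*V^2 = 0.00058 * 9216 = 5.34528
R_per_t = 1.85 + 1.872 + 5.34528 = 9.06728 N/t
R_total = 9.06728 * 136 = 1233.15 N

1233.15


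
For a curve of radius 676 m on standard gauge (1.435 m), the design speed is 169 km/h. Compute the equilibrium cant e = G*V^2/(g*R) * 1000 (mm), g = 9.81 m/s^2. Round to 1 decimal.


Convert speed: V = 169 / 3.6 = 46.9444 m/s
Apply formula: e = 1.435 * 46.9444^2 / (9.81 * 676)
e = 1.435 * 2203.7809 / 6631.56
e = 0.476875 m = 476.9 mm

476.9


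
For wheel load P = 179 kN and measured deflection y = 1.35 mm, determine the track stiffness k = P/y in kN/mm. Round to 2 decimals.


Track stiffness k = P / y
k = 179 / 1.35
k = 132.59 kN/mm

132.59


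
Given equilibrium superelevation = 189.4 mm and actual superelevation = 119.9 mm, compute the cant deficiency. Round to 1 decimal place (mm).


Cant deficiency = equilibrium cant - actual cant
CD = 189.4 - 119.9
CD = 69.5 mm

69.5


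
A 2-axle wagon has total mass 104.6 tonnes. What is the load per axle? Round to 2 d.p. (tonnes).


Load per axle = total weight / number of axles
Load = 104.6 / 2
Load = 52.30 tonnes

52.30


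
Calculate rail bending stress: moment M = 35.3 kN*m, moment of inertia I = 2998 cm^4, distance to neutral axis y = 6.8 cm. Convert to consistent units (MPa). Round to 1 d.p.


Convert units:
M = 35.3 kN*m = 35300000 N*mm
y = 6.8 cm = 68 mm
I = 2998 cm^4 = 29980000 mm^4
sigma = 35300000 * 68 / 29980000
sigma = 80.1 MPa

80.1


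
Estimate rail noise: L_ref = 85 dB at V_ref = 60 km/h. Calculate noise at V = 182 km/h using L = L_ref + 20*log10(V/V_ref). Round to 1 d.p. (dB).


V/V_ref = 182 / 60 = 3.033333
log10(3.033333) = 0.48192
20 * 0.48192 = 9.6384
L = 85 + 9.6384 = 94.6 dB

94.6


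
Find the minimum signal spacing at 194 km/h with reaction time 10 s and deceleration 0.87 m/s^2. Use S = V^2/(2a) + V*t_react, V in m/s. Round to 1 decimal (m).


V = 194 / 3.6 = 53.8889 m/s
Braking distance = 53.8889^2 / (2*0.87) = 1668.9726 m
Sighting distance = 53.8889 * 10 = 538.8889 m
S = 1668.9726 + 538.8889 = 2207.9 m

2207.9


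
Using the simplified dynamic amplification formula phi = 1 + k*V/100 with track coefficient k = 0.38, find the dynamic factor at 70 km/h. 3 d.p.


phi = 1 + k * V / 100
phi = 1 + 0.38 * 70 / 100
phi = 1 + 0.266
phi = 1.266

1.266


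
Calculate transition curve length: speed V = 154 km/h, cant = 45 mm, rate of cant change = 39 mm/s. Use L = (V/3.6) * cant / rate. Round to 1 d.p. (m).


Convert speed: V = 154 / 3.6 = 42.7778 m/s
L = 42.7778 * 45 / 39
L = 1925.0 / 39
L = 49.4 m

49.4


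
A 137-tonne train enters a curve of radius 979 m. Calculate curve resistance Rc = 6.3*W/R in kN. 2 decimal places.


Rc = 6.3 * W / R
Rc = 6.3 * 137 / 979
Rc = 863.1 / 979
Rc = 0.88 kN

0.88


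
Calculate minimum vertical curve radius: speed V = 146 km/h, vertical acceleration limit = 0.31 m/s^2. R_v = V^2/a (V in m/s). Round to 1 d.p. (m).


Convert speed: V = 146 / 3.6 = 40.5556 m/s
V^2 = 1644.7531 m^2/s^2
R_v = 1644.7531 / 0.31
R_v = 5305.7 m

5305.7


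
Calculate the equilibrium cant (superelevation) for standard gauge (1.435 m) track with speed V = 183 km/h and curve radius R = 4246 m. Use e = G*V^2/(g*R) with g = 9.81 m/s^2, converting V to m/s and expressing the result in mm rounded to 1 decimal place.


Convert speed: V = 183 / 3.6 = 50.8333 m/s
Apply formula: e = 1.435 * 50.8333^2 / (9.81 * 4246)
e = 1.435 * 2584.0278 / 41653.26
e = 0.089023 m = 89.0 mm

89.0


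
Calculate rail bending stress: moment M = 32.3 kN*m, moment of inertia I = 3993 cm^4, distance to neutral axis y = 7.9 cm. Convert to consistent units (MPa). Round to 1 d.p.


Convert units:
M = 32.3 kN*m = 32300000 N*mm
y = 7.9 cm = 79 mm
I = 3993 cm^4 = 39930000 mm^4
sigma = 32300000 * 79 / 39930000
sigma = 63.9 MPa

63.9


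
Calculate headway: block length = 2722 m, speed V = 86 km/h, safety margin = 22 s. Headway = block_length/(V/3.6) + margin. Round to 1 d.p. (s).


V = 86 / 3.6 = 23.8889 m/s
Block traversal time = 2722 / 23.8889 = 113.9442 s
Headway = 113.9442 + 22
Headway = 135.9 s

135.9


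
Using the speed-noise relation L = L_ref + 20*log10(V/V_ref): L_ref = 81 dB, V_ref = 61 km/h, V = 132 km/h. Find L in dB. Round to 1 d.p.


V/V_ref = 132 / 61 = 2.163934
log10(2.163934) = 0.335244
20 * 0.335244 = 6.7049
L = 81 + 6.7049 = 87.7 dB

87.7


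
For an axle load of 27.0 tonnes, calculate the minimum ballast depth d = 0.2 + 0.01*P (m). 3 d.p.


d = 0.2 + 0.01 * 27.0
d = 0.2 + 0.27
d = 0.470 m

0.470


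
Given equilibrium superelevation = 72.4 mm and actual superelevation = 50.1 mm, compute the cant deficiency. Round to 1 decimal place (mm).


Cant deficiency = equilibrium cant - actual cant
CD = 72.4 - 50.1
CD = 22.3 mm

22.3


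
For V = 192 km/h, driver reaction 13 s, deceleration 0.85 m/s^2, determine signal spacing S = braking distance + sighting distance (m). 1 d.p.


V = 192 / 3.6 = 53.3333 m/s
Braking distance = 53.3333^2 / (2*0.85) = 1673.2026 m
Sighting distance = 53.3333 * 13 = 693.3333 m
S = 1673.2026 + 693.3333 = 2366.5 m

2366.5


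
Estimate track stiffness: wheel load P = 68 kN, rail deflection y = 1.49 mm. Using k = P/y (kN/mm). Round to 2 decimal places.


Track stiffness k = P / y
k = 68 / 1.49
k = 45.64 kN/mm

45.64


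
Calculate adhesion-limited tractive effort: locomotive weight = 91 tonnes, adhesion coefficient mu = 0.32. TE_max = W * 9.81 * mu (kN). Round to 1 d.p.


TE_max = W * g * mu
TE_max = 91 * 9.81 * 0.32
TE_max = 892.71 * 0.32
TE_max = 285.7 kN

285.7


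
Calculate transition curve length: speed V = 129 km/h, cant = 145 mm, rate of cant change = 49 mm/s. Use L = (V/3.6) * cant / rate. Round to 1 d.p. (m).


Convert speed: V = 129 / 3.6 = 35.8333 m/s
L = 35.8333 * 145 / 49
L = 5195.8333 / 49
L = 106.0 m

106.0


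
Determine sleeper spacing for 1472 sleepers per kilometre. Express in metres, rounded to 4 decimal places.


Spacing = 1000 m / number of sleepers
Spacing = 1000 / 1472
Spacing = 0.6793 m

0.6793


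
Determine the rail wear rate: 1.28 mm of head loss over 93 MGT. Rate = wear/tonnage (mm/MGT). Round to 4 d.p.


Wear rate = total wear / cumulative tonnage
Rate = 1.28 / 93
Rate = 0.0138 mm/MGT

0.0138


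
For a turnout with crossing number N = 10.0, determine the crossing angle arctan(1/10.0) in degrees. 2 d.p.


1/N = 1/10.0 = 0.1
angle = arctan(0.1) = 0.099669 rad
angle = 0.099669 * 180/pi = 5.71 degrees

5.71


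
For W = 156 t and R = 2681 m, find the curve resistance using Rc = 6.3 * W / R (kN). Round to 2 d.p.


Rc = 6.3 * W / R
Rc = 6.3 * 156 / 2681
Rc = 982.8 / 2681
Rc = 0.37 kN

0.37


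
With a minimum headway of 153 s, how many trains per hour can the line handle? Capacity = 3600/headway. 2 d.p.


Capacity = 3600 / headway
Capacity = 3600 / 153
Capacity = 23.53 trains/hour

23.53


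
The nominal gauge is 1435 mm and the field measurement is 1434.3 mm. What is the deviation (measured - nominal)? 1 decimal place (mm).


Deviation = measured - nominal
Deviation = 1434.3 - 1435
Deviation = -0.7 mm

-0.7


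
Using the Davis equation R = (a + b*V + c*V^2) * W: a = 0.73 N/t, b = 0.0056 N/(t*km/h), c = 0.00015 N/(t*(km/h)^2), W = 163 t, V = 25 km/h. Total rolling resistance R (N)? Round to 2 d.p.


b*V = 0.0056 * 25 = 0.14
c*V^2 = 0.00015 * 625 = 0.09375
R_per_t = 0.73 + 0.14 + 0.09375 = 0.96375 N/t
R_total = 0.96375 * 163 = 157.09 N

157.09


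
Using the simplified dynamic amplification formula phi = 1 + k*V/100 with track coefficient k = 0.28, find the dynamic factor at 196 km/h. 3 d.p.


phi = 1 + k * V / 100
phi = 1 + 0.28 * 196 / 100
phi = 1 + 0.5488
phi = 1.549

1.549


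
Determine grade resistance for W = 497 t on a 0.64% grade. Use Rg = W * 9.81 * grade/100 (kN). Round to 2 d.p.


Rg = W * 9.81 * grade / 100
Rg = 497 * 9.81 * 0.64 / 100
Rg = 4875.57 * 0.0064
Rg = 31.20 kN

31.20


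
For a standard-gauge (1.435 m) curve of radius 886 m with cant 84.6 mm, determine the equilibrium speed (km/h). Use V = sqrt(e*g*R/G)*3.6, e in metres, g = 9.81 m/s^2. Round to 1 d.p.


Convert cant: e = 84.6 mm = 0.0846 m
V_ms = sqrt(0.0846 * 9.81 * 886 / 1.435)
V_ms = sqrt(512.414241) = 22.6366 m/s
V = 22.6366 * 3.6 = 81.5 km/h

81.5


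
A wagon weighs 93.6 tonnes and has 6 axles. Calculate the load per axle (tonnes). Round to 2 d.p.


Load per axle = total weight / number of axles
Load = 93.6 / 6
Load = 15.60 tonnes

15.60


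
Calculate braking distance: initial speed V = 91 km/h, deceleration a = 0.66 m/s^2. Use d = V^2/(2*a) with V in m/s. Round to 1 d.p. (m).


Convert speed: V = 91 / 3.6 = 25.2778 m/s
V^2 = 638.966
d = 638.966 / (2 * 0.66)
d = 638.966 / 1.32
d = 484.1 m

484.1


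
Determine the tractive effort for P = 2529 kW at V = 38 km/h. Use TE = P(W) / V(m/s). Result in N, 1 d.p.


Convert: P = 2529 kW = 2529000 W
V = 38 / 3.6 = 10.5556 m/s
TE = 2529000 / 10.5556
TE = 239589.5 N

239589.5


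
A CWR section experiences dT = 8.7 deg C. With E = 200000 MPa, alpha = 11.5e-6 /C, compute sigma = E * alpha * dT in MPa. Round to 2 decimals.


sigma = E * alpha * dT
sigma = 200000 * 11.5e-6 * 8.7
sigma = 2.3 * 8.7
sigma = 20.01 MPa

20.01


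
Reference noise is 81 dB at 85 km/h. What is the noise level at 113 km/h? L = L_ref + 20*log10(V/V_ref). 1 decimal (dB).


V/V_ref = 113 / 85 = 1.329412
log10(1.329412) = 0.12366
20 * 0.12366 = 2.4732
L = 81 + 2.4732 = 83.5 dB

83.5


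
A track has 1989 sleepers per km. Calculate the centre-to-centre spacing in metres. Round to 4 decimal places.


Spacing = 1000 m / number of sleepers
Spacing = 1000 / 1989
Spacing = 0.5028 m

0.5028


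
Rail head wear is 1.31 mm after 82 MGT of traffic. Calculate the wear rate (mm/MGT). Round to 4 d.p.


Wear rate = total wear / cumulative tonnage
Rate = 1.31 / 82
Rate = 0.0160 mm/MGT

0.0160


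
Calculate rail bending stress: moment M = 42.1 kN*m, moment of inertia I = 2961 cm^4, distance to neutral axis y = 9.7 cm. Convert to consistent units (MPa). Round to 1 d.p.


Convert units:
M = 42.1 kN*m = 42100000 N*mm
y = 9.7 cm = 97 mm
I = 2961 cm^4 = 29610000 mm^4
sigma = 42100000 * 97 / 29610000
sigma = 137.9 MPa

137.9


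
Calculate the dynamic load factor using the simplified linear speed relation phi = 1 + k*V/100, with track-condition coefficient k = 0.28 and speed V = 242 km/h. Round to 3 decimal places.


phi = 1 + k * V / 100
phi = 1 + 0.28 * 242 / 100
phi = 1 + 0.6776
phi = 1.678

1.678


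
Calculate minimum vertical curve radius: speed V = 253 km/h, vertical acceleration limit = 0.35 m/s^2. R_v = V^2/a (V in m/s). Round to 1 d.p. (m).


Convert speed: V = 253 / 3.6 = 70.2778 m/s
V^2 = 4938.966 m^2/s^2
R_v = 4938.966 / 0.35
R_v = 14111.3 m

14111.3


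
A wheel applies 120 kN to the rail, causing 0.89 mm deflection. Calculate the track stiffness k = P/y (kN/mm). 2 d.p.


Track stiffness k = P / y
k = 120 / 0.89
k = 134.83 kN/mm

134.83


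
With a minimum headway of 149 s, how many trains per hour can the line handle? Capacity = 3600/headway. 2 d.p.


Capacity = 3600 / headway
Capacity = 3600 / 149
Capacity = 24.16 trains/hour

24.16


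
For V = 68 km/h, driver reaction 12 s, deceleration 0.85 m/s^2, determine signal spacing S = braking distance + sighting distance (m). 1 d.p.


V = 68 / 3.6 = 18.8889 m/s
Braking distance = 18.8889^2 / (2*0.85) = 209.8765 m
Sighting distance = 18.8889 * 12 = 226.6667 m
S = 209.8765 + 226.6667 = 436.5 m

436.5


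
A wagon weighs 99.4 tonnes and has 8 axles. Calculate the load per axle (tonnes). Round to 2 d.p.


Load per axle = total weight / number of axles
Load = 99.4 / 8
Load = 12.43 tonnes

12.43


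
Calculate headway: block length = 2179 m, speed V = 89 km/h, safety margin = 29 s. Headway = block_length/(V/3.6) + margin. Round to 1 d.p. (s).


V = 89 / 3.6 = 24.7222 m/s
Block traversal time = 2179 / 24.7222 = 88.1393 s
Headway = 88.1393 + 29
Headway = 117.1 s

117.1


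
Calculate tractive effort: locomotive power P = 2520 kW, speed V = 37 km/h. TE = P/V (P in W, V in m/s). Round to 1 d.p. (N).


Convert: P = 2520 kW = 2520000 W
V = 37 / 3.6 = 10.2778 m/s
TE = 2520000 / 10.2778
TE = 245189.2 N

245189.2


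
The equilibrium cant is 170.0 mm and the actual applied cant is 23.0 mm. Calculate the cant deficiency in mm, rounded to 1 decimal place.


Cant deficiency = equilibrium cant - actual cant
CD = 170.0 - 23.0
CD = 147.0 mm

147.0


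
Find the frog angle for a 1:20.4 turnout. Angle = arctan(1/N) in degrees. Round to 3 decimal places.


1/N = 1/20.4 = 0.04902
angle = arctan(0.04902) = 0.04898 rad
angle = 0.04898 * 180/pi = 2.806 degrees

2.806


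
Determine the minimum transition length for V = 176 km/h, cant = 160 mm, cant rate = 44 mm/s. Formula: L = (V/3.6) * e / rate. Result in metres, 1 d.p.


Convert speed: V = 176 / 3.6 = 48.8889 m/s
L = 48.8889 * 160 / 44
L = 7822.2222 / 44
L = 177.8 m

177.8


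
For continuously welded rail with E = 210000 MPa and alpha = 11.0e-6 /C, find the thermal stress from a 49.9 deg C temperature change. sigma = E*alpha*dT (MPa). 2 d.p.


sigma = E * alpha * dT
sigma = 210000 * 11.0e-6 * 49.9
sigma = 2.31 * 49.9
sigma = 115.27 MPa

115.27


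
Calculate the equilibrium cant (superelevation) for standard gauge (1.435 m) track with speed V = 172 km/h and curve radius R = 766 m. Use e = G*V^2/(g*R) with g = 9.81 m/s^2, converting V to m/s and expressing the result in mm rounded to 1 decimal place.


Convert speed: V = 172 / 3.6 = 47.7778 m/s
Apply formula: e = 1.435 * 47.7778^2 / (9.81 * 766)
e = 1.435 * 2282.716 / 7514.46
e = 0.435919 m = 435.9 mm

435.9


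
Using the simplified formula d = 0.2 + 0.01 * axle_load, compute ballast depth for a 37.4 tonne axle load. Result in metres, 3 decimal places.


d = 0.2 + 0.01 * 37.4
d = 0.2 + 0.374
d = 0.574 m

0.574


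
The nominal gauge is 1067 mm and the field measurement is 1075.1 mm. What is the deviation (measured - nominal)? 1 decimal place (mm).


Deviation = measured - nominal
Deviation = 1075.1 - 1067
Deviation = 8.1 mm

8.1


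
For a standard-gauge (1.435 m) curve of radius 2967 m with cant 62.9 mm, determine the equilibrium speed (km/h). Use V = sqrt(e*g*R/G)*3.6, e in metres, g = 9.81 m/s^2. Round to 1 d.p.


Convert cant: e = 62.9 mm = 0.0629 m
V_ms = sqrt(0.0629 * 9.81 * 2967 / 1.435)
V_ms = sqrt(1275.807932) = 35.7185 m/s
V = 35.7185 * 3.6 = 128.6 km/h

128.6


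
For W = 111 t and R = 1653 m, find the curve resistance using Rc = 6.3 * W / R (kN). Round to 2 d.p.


Rc = 6.3 * W / R
Rc = 6.3 * 111 / 1653
Rc = 699.3 / 1653
Rc = 0.42 kN

0.42


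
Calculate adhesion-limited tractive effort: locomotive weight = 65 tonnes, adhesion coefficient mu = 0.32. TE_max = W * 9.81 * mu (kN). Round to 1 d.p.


TE_max = W * g * mu
TE_max = 65 * 9.81 * 0.32
TE_max = 637.65 * 0.32
TE_max = 204.0 kN

204.0


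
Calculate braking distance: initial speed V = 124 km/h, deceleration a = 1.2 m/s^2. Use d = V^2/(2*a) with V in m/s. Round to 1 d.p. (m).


Convert speed: V = 124 / 3.6 = 34.4444 m/s
V^2 = 1186.4198
d = 1186.4198 / (2 * 1.2)
d = 1186.4198 / 2.4
d = 494.3 m

494.3


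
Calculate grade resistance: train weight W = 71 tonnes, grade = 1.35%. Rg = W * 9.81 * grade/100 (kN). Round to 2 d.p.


Rg = W * 9.81 * grade / 100
Rg = 71 * 9.81 * 1.35 / 100
Rg = 696.51 * 0.0135
Rg = 9.40 kN

9.40


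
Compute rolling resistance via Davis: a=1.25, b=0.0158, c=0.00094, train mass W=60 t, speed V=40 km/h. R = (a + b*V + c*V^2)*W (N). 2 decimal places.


b*V = 0.0158 * 40 = 0.632
c*V^2 = 0.00094 * 1600 = 1.504
R_per_t = 1.25 + 0.632 + 1.504 = 3.386 N/t
R_total = 3.386 * 60 = 203.16 N

203.16


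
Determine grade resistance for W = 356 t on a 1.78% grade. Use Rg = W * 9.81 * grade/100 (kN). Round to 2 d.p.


Rg = W * 9.81 * grade / 100
Rg = 356 * 9.81 * 1.78 / 100
Rg = 3492.36 * 0.0178
Rg = 62.16 kN

62.16


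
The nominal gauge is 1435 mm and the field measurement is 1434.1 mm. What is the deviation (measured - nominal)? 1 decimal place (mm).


Deviation = measured - nominal
Deviation = 1434.1 - 1435
Deviation = -0.9 mm

-0.9


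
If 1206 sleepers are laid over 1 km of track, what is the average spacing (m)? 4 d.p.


Spacing = 1000 m / number of sleepers
Spacing = 1000 / 1206
Spacing = 0.8292 m

0.8292


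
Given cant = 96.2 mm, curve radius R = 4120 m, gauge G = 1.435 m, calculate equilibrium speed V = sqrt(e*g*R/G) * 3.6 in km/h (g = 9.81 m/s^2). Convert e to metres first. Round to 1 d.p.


Convert cant: e = 96.2 mm = 0.0962 m
V_ms = sqrt(0.0962 * 9.81 * 4120 / 1.435)
V_ms = sqrt(2709.501491) = 52.0529 m/s
V = 52.0529 * 3.6 = 187.4 km/h

187.4


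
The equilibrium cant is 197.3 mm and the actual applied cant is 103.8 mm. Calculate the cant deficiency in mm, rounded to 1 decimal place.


Cant deficiency = equilibrium cant - actual cant
CD = 197.3 - 103.8
CD = 93.5 mm

93.5


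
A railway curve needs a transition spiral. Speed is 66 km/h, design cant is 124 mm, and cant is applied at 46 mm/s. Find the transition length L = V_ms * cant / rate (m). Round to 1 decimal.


Convert speed: V = 66 / 3.6 = 18.3333 m/s
L = 18.3333 * 124 / 46
L = 2273.3333 / 46
L = 49.4 m

49.4


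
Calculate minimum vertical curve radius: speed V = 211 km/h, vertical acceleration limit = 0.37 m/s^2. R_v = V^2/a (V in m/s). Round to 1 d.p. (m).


Convert speed: V = 211 / 3.6 = 58.6111 m/s
V^2 = 3435.2623 m^2/s^2
R_v = 3435.2623 / 0.37
R_v = 9284.5 m

9284.5


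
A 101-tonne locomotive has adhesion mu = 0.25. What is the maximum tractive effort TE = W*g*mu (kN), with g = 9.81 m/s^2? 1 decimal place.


TE_max = W * g * mu
TE_max = 101 * 9.81 * 0.25
TE_max = 990.81 * 0.25
TE_max = 247.7 kN

247.7


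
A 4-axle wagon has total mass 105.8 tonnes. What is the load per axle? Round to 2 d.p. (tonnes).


Load per axle = total weight / number of axles
Load = 105.8 / 4
Load = 26.45 tonnes

26.45


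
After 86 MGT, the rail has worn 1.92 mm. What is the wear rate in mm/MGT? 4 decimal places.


Wear rate = total wear / cumulative tonnage
Rate = 1.92 / 86
Rate = 0.0223 mm/MGT

0.0223


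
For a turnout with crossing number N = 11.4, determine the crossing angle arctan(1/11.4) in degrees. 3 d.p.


1/N = 1/11.4 = 0.087719
angle = arctan(0.087719) = 0.087495 rad
angle = 0.087495 * 180/pi = 5.013 degrees

5.013


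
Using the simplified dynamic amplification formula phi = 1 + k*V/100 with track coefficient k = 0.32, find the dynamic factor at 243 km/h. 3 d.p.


phi = 1 + k * V / 100
phi = 1 + 0.32 * 243 / 100
phi = 1 + 0.7776
phi = 1.778

1.778


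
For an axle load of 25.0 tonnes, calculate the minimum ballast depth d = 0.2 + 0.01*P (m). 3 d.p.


d = 0.2 + 0.01 * 25.0
d = 0.2 + 0.25
d = 0.450 m

0.450


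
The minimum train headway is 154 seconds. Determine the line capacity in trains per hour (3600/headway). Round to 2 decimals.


Capacity = 3600 / headway
Capacity = 3600 / 154
Capacity = 23.38 trains/hour

23.38


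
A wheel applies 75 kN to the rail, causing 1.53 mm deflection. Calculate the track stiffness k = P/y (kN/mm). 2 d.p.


Track stiffness k = P / y
k = 75 / 1.53
k = 49.02 kN/mm

49.02


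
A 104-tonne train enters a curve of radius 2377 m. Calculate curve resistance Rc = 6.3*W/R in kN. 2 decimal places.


Rc = 6.3 * W / R
Rc = 6.3 * 104 / 2377
Rc = 655.2 / 2377
Rc = 0.28 kN

0.28


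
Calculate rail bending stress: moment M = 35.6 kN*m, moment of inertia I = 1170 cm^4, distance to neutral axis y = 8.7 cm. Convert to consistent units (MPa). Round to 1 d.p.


Convert units:
M = 35.6 kN*m = 35600000 N*mm
y = 8.7 cm = 87 mm
I = 1170 cm^4 = 11700000 mm^4
sigma = 35600000 * 87 / 11700000
sigma = 264.7 MPa

264.7


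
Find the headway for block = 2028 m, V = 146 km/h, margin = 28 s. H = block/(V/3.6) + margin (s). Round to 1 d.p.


V = 146 / 3.6 = 40.5556 m/s
Block traversal time = 2028 / 40.5556 = 50.0055 s
Headway = 50.0055 + 28
Headway = 78.0 s

78.0


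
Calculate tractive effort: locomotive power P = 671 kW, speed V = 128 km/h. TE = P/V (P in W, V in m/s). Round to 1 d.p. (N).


Convert: P = 671 kW = 671000 W
V = 128 / 3.6 = 35.5556 m/s
TE = 671000 / 35.5556
TE = 18871.9 N

18871.9


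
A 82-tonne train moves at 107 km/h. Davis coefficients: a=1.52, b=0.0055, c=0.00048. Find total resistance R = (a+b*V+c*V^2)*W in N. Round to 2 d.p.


b*V = 0.0055 * 107 = 0.5885
c*V^2 = 0.00048 * 11449 = 5.49552
R_per_t = 1.52 + 0.5885 + 5.49552 = 7.60402 N/t
R_total = 7.60402 * 82 = 623.53 N

623.53


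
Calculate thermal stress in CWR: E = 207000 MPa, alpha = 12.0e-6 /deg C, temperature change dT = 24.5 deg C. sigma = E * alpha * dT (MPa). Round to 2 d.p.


sigma = E * alpha * dT
sigma = 207000 * 12.0e-6 * 24.5
sigma = 2.484 * 24.5
sigma = 60.86 MPa

60.86


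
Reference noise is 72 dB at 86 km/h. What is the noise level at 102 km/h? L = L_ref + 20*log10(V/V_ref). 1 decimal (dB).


V/V_ref = 102 / 86 = 1.186047
log10(1.186047) = 0.074102
20 * 0.074102 = 1.482
L = 72 + 1.482 = 73.5 dB

73.5


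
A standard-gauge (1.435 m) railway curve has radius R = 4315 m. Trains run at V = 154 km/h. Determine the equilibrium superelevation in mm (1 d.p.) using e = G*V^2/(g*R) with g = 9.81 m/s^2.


Convert speed: V = 154 / 3.6 = 42.7778 m/s
Apply formula: e = 1.435 * 42.7778^2 / (9.81 * 4315)
e = 1.435 * 1829.9383 / 42330.15
e = 0.062035 m = 62.0 mm

62.0


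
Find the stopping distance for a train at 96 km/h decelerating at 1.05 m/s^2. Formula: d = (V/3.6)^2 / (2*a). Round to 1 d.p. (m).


Convert speed: V = 96 / 3.6 = 26.6667 m/s
V^2 = 711.1111
d = 711.1111 / (2 * 1.05)
d = 711.1111 / 2.1
d = 338.6 m

338.6


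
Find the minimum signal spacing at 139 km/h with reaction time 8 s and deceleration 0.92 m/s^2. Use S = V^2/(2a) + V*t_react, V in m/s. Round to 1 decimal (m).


V = 139 / 3.6 = 38.6111 m/s
Braking distance = 38.6111^2 / (2*0.92) = 810.2271 m
Sighting distance = 38.6111 * 8 = 308.8889 m
S = 810.2271 + 308.8889 = 1119.1 m

1119.1


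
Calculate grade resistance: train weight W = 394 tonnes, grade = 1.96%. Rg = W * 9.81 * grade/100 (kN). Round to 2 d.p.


Rg = W * 9.81 * grade / 100
Rg = 394 * 9.81 * 1.96 / 100
Rg = 3865.14 * 0.0196
Rg = 75.76 kN

75.76


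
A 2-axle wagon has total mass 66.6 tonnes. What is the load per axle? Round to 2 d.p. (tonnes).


Load per axle = total weight / number of axles
Load = 66.6 / 2
Load = 33.30 tonnes

33.30


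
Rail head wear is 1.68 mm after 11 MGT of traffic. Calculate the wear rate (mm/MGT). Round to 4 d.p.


Wear rate = total wear / cumulative tonnage
Rate = 1.68 / 11
Rate = 0.1527 mm/MGT

0.1527


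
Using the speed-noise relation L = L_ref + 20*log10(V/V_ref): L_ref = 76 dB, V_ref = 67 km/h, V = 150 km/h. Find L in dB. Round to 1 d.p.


V/V_ref = 150 / 67 = 2.238806
log10(2.238806) = 0.350016
20 * 0.350016 = 7.0003
L = 76 + 7.0003 = 83.0 dB

83.0


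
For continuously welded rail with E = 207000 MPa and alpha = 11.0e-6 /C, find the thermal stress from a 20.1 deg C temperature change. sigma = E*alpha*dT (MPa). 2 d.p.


sigma = E * alpha * dT
sigma = 207000 * 11.0e-6 * 20.1
sigma = 2.277 * 20.1
sigma = 45.77 MPa

45.77


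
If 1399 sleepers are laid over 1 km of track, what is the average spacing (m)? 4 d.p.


Spacing = 1000 m / number of sleepers
Spacing = 1000 / 1399
Spacing = 0.7148 m

0.7148


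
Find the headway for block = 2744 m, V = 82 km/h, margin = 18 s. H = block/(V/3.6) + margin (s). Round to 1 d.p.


V = 82 / 3.6 = 22.7778 m/s
Block traversal time = 2744 / 22.7778 = 120.4683 s
Headway = 120.4683 + 18
Headway = 138.5 s

138.5


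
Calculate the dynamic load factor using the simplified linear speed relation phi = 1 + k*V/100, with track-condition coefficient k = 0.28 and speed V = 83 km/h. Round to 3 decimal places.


phi = 1 + k * V / 100
phi = 1 + 0.28 * 83 / 100
phi = 1 + 0.2324
phi = 1.232

1.232


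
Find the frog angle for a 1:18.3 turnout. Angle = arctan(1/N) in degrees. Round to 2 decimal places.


1/N = 1/18.3 = 0.054645
angle = arctan(0.054645) = 0.054591 rad
angle = 0.054591 * 180/pi = 3.13 degrees

3.13


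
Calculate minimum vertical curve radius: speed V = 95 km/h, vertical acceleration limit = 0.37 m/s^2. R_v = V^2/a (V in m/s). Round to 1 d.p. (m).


Convert speed: V = 95 / 3.6 = 26.3889 m/s
V^2 = 696.3735 m^2/s^2
R_v = 696.3735 / 0.37
R_v = 1882.1 m

1882.1


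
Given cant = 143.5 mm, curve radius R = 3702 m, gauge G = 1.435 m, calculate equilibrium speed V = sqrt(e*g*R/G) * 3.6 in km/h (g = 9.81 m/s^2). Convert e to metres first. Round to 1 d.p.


Convert cant: e = 143.5 mm = 0.1435 m
V_ms = sqrt(0.1435 * 9.81 * 3702 / 1.435)
V_ms = sqrt(3631.662) = 60.2633 m/s
V = 60.2633 * 3.6 = 216.9 km/h

216.9
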